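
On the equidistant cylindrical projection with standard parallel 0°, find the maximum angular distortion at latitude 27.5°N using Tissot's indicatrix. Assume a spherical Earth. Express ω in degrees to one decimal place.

6.9°

In the plate carrée (x = Rλ, y = Rφ), meridians are true-scale (h = 1) and parallels are stretched by k = sec φ.
At 27.5°: h = 1.000, k = 1.127; principal scales a = 1.127, b = 1.000.
sin(ω/2) = (a − b)/(a + b) = 0.1274/2.127 = 0.05988, so ω = 2 arcsin(0.05988) ≈ 6.9°.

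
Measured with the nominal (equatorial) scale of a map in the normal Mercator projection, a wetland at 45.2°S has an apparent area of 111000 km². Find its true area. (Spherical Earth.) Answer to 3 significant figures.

For Mercator, h = k = sec φ (a conformal cylindrical projection has a single point scale, 1/cos φ).
Areal scale = k² = sec²φ = 1/cos²(45.2°) = 1/0.7046² = 2.014.
True area = apparent / (areal scale) = 111000 / 2.014 ≈ 55100 km².

55100 km²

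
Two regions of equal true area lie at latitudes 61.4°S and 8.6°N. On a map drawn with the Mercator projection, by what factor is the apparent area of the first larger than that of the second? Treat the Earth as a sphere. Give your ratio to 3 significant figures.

4.27

Mercator is conformal with k = sec φ, so areal scale = k² = sec²φ.
At 61.4°: sec²(61.4°) = 1/0.4787² = 4.364.
At 8.6°: sec²(8.6°) = 1/0.9888² = 1.023.
Ratio = 4.364/1.023 = cos²(8.6°)/cos²(61.4°) ≈ 4.27.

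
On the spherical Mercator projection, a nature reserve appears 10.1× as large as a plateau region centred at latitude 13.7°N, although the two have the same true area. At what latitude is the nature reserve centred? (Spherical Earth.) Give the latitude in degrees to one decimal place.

On Mercator, (apparent₁)/(apparent₂) = sec²φ₁ / sec²φ₂ when true areas are equal.
cos²φ₂ / cos²φ₁ = 10.1  ⇒  cos φ₁ = cos 13.7° / √10.1 = 0.9715/3.178 = 0.3057.
φ₁ = arccos(0.3057) ≈ 72.2°.

72.2°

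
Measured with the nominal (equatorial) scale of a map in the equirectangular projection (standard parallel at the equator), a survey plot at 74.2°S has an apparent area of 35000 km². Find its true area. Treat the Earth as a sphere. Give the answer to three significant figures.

9530 km²

Plate carrée maps x = Rλ, y = Rφ. The meridian scale is h = 1 and the parallel scale is k = 1/cos φ = sec φ.
Areal scale = h·k = 1 × sec φ; at 74.2°, h = 1.000, k = 3.673, so h·k = 3.673.
True area = apparent / (areal scale) = 35000 / 3.673 ≈ 9530 km².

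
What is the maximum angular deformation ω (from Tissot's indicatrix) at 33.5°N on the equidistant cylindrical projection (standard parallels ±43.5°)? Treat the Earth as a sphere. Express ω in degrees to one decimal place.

The equidistant cylindrical projection with φ₀ = 43.5° has h = 1 (meridians true) and k = cos φ₀ / cos φ along parallels.
At 33.5°: h = 1.000, k = 0.8699; principal scales a = 1.000, b = 0.8699.
sin(ω/2) = (a − b)/(a + b) = 0.1301/1.870 = 0.06959, so ω = 2 arcsin(0.06959) ≈ 8.0°.

8.0°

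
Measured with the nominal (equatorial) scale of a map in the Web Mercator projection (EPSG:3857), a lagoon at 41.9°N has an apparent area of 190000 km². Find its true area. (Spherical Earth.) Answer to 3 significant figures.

105000 km²

Mercator is conformal, so the point scale is isotropic: h = k = sec φ = 1/cos φ.
Areal scale = k² = sec²φ = 1/cos²(41.9°) = 1/0.7443² = 1.805.
True area = apparent / (areal scale) = 190000 / 1.805 ≈ 105000 km².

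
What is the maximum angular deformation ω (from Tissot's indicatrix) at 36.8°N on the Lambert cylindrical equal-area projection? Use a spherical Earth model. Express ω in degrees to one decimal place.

25.3°

The Lambert cylindrical equal-area projection is the cylindrical equal-area projection with its standard parallel at the equator (φ₀ = 0). Cylindrical equal-area (φ₀ = 0°): h = cos φ / cos 0° along meridians, k = cos 0° / cos φ along parallels; h·k = 1.
At 36.8°: h = 0.8007, k = 1.249; principal scales a = 1.249, b = 0.8007.
sin(ω/2) = (a − b)/(a + b) = 0.4481/2.050 = 0.2186, so ω = 2 arcsin(0.2186) ≈ 25.3°.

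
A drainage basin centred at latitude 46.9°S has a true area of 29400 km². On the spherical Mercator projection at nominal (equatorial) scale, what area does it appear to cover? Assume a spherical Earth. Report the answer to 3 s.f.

63000 km²

Mercator is conformal, so the point scale is isotropic: h = k = sec φ = 1/cos φ.
Areal scale = k² = sec²φ = 1/cos²(46.9°) = 1/0.6833² = 2.142.
Apparent area = 29400 × 2.142 ≈ 63000 km².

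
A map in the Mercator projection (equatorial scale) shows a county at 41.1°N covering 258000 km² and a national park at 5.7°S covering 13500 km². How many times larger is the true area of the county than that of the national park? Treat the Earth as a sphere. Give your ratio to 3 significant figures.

On Mercator the areal scale is sec²φ, so true area = apparent × cos²φ.
True area of county: 258000 × cos²(41.1°) = 258000 × 0.5679 = 146500 km².
True area of national park: 13500 × cos²(5.7°) = 13500 × 0.9901 = 13370 km².
Ratio = 146500 / 13370 ≈ 11.0.

11.0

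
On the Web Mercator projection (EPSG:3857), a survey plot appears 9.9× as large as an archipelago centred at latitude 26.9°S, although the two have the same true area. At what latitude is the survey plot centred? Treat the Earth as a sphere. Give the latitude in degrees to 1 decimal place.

73.5°

On Mercator, (apparent₁)/(apparent₂) = sec²φ₁ / sec²φ₂ when true areas are equal.
cos²φ₂ / cos²φ₁ = 9.9  ⇒  cos φ₁ = cos 26.9° / √9.9 = 0.8918/3.146 = 0.2834.
φ₁ = arccos(0.2834) ≈ 73.5°.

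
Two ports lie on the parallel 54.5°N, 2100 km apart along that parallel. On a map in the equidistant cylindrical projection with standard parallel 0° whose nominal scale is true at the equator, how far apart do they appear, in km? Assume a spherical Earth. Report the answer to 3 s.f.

3620 km

Plate carrée maps x = Rλ, y = Rφ. The meridian scale is h = 1 and the parallel scale is k = 1/cos φ = sec φ.
Along the parallel, k = sec 54.5° = 1/0.5807 = 1.722.
Map distance = 2100 × 1.722 ≈ 3620 km.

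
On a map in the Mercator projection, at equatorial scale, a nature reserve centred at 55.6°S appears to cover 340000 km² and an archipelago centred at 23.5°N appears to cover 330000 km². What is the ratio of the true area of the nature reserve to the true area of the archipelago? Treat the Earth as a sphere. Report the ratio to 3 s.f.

0.391

Since Mercator area scale is 1/cos²φ, the true area equals the apparent area multiplied by cos²φ.
True area of nature reserve: 340000 × cos²(55.6°) = 340000 × 0.3192 = 108500 km².
True area of archipelago: 330000 × cos²(23.5°) = 330000 × 0.8410 = 277500 km².
Ratio = 108500 / 277500 ≈ 0.391.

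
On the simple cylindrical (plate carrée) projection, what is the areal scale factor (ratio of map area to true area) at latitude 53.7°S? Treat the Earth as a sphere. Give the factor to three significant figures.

1.69

For the equirectangular projection with φ₀ = 0 (plate carrée), h = 1 along meridians and k = sec φ along parallels.
Areal scale = h·k = 1 × sec φ; at 53.7°, h = 1.000, k = 1.689, so h·k = 1.689.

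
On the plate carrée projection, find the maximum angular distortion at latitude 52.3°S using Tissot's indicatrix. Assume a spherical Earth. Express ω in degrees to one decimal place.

27.9°

For the equirectangular projection with φ₀ = 0 (plate carrée), h = 1 along meridians and k = sec φ along parallels.
At 52.3°: h = 1.000, k = 1.635; principal scales a = 1.635, b = 1.000.
sin(ω/2) = (a − b)/(a + b) = 0.6353/2.635 = 0.2411, so ω = 2 arcsin(0.2411) ≈ 27.9°.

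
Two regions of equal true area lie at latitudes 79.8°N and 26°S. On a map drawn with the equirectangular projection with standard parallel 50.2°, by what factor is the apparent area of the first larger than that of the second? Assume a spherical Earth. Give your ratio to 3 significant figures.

5.08

The equidistant cylindrical projection with φ₀ = 50.2° has h = 1 (meridians true) and k = cos φ₀ / cos φ along parallels.
Areal scale at 79.8°: h·k = 1.000 × 3.615 = 3.615.
Areal scale at 26°: h·k = 1.000 × 0.7122 = 0.7122.
Ratio = 3.615/0.7122 ≈ 5.08.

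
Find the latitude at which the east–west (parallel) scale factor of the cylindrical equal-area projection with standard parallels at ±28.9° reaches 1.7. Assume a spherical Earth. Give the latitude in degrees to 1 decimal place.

A cylindrical equal-area projection with standard parallel φ₀ has meridian scale h = cos φ / cos φ₀ and parallel scale k = cos φ₀ / cos φ (so areas are preserved, h·k = 1).
k = cos φ₀ / cos φ = 1.7  ⇒  cos φ = cos 28.9° / 1.7 = 0.5150.
φ = arccos(0.5150) ≈ 59.0°.

59.0°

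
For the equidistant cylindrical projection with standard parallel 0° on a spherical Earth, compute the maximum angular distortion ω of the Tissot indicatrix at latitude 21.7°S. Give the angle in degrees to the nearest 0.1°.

4.2°

In the plate carrée (x = Rλ, y = Rφ), meridians are true-scale (h = 1) and parallels are stretched by k = sec φ.
At 21.7°: h = 1.000, k = 1.076; principal scales a = 1.076, b = 1.000.
sin(ω/2) = (a − b)/(a + b) = 0.07627/2.076 = 0.03674, so ω = 2 arcsin(0.03674) ≈ 4.2°.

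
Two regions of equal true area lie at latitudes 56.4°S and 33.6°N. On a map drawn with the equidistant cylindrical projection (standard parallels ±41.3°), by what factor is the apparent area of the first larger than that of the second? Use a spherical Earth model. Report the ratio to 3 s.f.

With standard parallel φ₀ = 41.3°, the equirectangular projection gives x = Rλ cos φ₀, y = Rφ, so h = 1 and k = cos 41.3° / cos φ.
Areal scale at 56.4°: h·k = 1.000 × 1.358 = 1.358.
Areal scale at 33.6°: h·k = 1.000 × 0.9020 = 0.9020.
Ratio = 1.358/0.9020 ≈ 1.51.

1.51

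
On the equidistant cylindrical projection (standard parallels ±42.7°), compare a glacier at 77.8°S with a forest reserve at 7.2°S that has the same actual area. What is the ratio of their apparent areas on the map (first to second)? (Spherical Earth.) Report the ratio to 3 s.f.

4.69

With standard parallel φ₀ = 42.7°, the equirectangular projection gives x = Rλ cos φ₀, y = Rφ, so h = 1 and k = cos 42.7° / cos φ.
Areal scale at 77.8°: h·k = 1.000 × 3.478 = 3.478.
Areal scale at 7.2°: h·k = 1.000 × 0.7408 = 0.7408.
Ratio = 3.478/0.7408 ≈ 4.69.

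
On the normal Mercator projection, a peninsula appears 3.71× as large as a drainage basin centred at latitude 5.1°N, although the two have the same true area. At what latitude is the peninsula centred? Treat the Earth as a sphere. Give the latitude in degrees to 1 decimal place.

58.9°

For equal true areas on Mercator, apparent areas scale as sec²φ, so the ratio is cos²φ₂ / cos²φ₁.
cos²φ₂ / cos²φ₁ = 3.71  ⇒  cos φ₁ = cos 5.1° / √3.71 = 0.9960/1.926 = 0.5171.
φ₁ = arccos(0.5171) ≈ 58.9°.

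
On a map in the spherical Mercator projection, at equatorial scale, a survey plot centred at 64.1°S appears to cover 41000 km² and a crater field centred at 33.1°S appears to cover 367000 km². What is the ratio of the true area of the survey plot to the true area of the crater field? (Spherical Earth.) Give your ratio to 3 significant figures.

Since Mercator area scale is 1/cos²φ, the true area equals the apparent area multiplied by cos²φ.
True area of survey plot: 41000 × cos²(64.1°) = 41000 × 0.1908 = 7823 km².
True area of crater field: 367000 × cos²(33.1°) = 367000 × 0.7018 = 257600 km².
Ratio = 7823 / 257600 ≈ 0.0304.

0.0304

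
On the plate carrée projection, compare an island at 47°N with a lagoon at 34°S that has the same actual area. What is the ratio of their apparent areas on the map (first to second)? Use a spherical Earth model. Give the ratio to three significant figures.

1.22

For the equirectangular projection with φ₀ = 0 (plate carrée), h = 1 along meridians and k = sec φ along parallels.
Areal scale at 47°: h·k = 1.000 × 1.466 = 1.466.
Areal scale at 34°: h·k = 1.000 × 1.206 = 1.206.
Ratio = 1.466/1.206 ≈ 1.22.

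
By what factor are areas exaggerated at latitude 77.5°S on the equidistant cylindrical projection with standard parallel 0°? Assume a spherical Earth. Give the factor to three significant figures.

4.62

For the equirectangular projection with φ₀ = 0 (plate carrée), h = 1 along meridians and k = sec φ along parallels.
Areal scale = h·k = 1 × sec φ; at 77.5°, h = 1.000, k = 4.620, so h·k = 4.620.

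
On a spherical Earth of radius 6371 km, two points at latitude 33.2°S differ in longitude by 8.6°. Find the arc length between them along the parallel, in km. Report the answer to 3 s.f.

800 km

Arc length along a parallel = R cos φ · Δλ (with Δλ in radians).
= 6371 × cos 33.2° × (8.6° × π/180) = 6371 × 0.8368 × 0.1501 ≈ 800 km.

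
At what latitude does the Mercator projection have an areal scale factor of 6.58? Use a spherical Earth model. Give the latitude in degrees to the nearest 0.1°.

67.1°

Mercator areal scale is sec²φ.
sec²φ = 6.58  ⇒  cos²φ = 0.1520  ⇒  cos φ = 0.3898.
φ = arccos(0.3898) ≈ 67.1°.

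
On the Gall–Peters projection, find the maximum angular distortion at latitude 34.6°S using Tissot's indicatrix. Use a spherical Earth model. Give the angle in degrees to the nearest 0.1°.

17.3°

Gall–Peters is a cylindrical equal-area projection with standard parallels at ±45°. For cylindrical equal-area with standard parallel φ₀, h = cos φ / cos φ₀ and k = cos φ₀ / cos φ, so h·k = 1.
At 34.6°: h = 1.164, k = 0.8590; principal scales a = 1.164, b = 0.8590.
sin(ω/2) = (a − b)/(a + b) = 0.3051/2.023 = 0.1508, so ω = 2 arcsin(0.1508) ≈ 17.3°.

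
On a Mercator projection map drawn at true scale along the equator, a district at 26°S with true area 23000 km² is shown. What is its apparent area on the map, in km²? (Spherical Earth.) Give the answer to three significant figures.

28500 km²

For Mercator, h = k = sec φ (a conformal cylindrical projection has a single point scale, 1/cos φ).
Areal scale = k² = sec²φ = 1/cos²(26°) = 1/0.8988² = 1.238.
Apparent area = 23000 × 1.238 ≈ 28500 km².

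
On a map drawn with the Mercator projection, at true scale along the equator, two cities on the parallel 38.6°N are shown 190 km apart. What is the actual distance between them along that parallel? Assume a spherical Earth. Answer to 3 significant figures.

148 km

Mercator is conformal, so the point scale is isotropic: h = k = sec φ = 1/cos φ.
Along the parallel at 38.6°, map distances are exaggerated by k = sec 38.6° = 1.280.
True distance = 190 / 1.280 = 190 × cos 38.6° ≈ 148 km.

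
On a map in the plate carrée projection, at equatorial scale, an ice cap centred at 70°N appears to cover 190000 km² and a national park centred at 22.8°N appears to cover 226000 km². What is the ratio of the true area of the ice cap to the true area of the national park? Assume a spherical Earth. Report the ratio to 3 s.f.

On the plate carrée, areal scale = h·k = 1 × sec φ, so true area = apparent × cos φ.
True area of ice cap: 190000 × cos(70°) = 190000 × 0.3420 = 64980 km².
True area of national park: 226000 × cos(22.8°) = 226000 × 0.9219 = 208300 km².
Ratio = 64980 / 208300 ≈ 0.312.

0.312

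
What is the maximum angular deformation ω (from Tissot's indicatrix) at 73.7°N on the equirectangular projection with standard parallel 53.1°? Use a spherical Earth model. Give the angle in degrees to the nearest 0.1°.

The equidistant cylindrical projection with φ₀ = 53.1° has h = 1 (meridians true) and k = cos φ₀ / cos φ along parallels.
At 73.7°: h = 1.000, k = 2.139; principal scales a = 2.139, b = 1.000.
sin(ω/2) = (a − b)/(a + b) = 1.139/3.139 = 0.3629, so ω = 2 arcsin(0.3629) ≈ 42.6°.

42.6°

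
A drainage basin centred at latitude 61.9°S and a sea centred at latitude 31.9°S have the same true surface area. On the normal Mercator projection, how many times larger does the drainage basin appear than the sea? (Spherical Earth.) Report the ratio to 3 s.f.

3.25

On Mercator, area is exaggerated by sec²φ = 1/cos²φ.
At 61.9°: sec²(61.9°) = 1/0.4710² = 4.508.
At 31.9°: sec²(31.9°) = 1/0.8490² = 1.387.
Ratio = 4.508/1.387 = cos²(31.9°)/cos²(61.9°) ≈ 3.25.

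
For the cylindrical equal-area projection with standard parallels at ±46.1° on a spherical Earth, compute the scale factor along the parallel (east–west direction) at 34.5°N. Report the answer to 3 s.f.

For cylindrical equal-area with standard parallel φ₀, h = cos φ / cos φ₀ and k = cos φ₀ / cos φ, so h·k = 1.
k = cos 46.1° / cos 34.5° = 0.6934/0.8241 = 0.8414.

0.841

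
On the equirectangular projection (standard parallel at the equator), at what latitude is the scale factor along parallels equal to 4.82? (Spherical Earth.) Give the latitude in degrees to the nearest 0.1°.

Plate carrée: h = 1, k = sec φ along parallels.
sec φ = 4.82  ⇒  cos φ = 0.2075  ⇒  φ ≈ 78.0°.

78.0°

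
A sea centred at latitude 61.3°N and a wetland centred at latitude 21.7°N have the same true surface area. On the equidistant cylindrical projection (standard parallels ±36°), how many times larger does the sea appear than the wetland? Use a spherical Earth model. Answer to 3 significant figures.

1.93

In the equirectangular projection with standard parallel φ₀ = 36° (x = Rλ cos φ₀, y = Rφ), meridians are true-scale (h = 1) and the parallel scale is k = cos φ₀ / cos φ.
Areal scale at 61.3°: h·k = 1.000 × 1.685 = 1.685.
Areal scale at 21.7°: h·k = 1.000 × 0.8707 = 0.8707.
Ratio = 1.685/0.8707 ≈ 1.93.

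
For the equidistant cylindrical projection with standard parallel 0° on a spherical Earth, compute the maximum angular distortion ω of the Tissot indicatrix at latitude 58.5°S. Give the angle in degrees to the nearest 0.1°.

In the plate carrée (x = Rλ, y = Rφ), meridians are true-scale (h = 1) and parallels are stretched by k = sec φ.
At 58.5°: h = 1.000, k = 1.914; principal scales a = 1.914, b = 1.000.
sin(ω/2) = (a − b)/(a + b) = 0.9139/2.914 = 0.3136, so ω = 2 arcsin(0.3136) ≈ 36.6°.

36.6°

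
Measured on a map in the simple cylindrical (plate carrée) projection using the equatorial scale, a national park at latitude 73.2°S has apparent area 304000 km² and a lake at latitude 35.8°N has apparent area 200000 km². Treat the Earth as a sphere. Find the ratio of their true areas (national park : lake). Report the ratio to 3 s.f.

0.542

Plate carrée has h = 1 and k = sec φ, giving areal scale sec φ; true area = (apparent area) · cos φ.
True area of national park: 304000 × cos(73.2°) = 304000 × 0.2890 = 87870 km².
True area of lake: 200000 × cos(35.8°) = 200000 × 0.8111 = 162200 km².
Ratio = 87870 / 162200 ≈ 0.542.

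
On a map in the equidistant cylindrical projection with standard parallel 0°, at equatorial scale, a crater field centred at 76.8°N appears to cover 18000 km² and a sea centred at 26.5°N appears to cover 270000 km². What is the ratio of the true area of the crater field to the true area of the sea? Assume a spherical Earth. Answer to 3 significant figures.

0.0170

Plate carrée has h = 1 and k = sec φ, giving areal scale sec φ; true area = (apparent area) · cos φ.
True area of crater field: 18000 × cos(76.8°) = 18000 × 0.2284 = 4110 km².
True area of sea: 270000 × cos(26.5°) = 270000 × 0.8949 = 241600 km².
Ratio = 4110 / 241600 ≈ 0.0170.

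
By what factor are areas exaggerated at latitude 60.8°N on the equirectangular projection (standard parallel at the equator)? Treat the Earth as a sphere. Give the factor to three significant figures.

In the plate carrée (x = Rλ, y = Rφ), meridians are true-scale (h = 1) and parallels are stretched by k = sec φ.
Areal scale = h·k = 1 × sec φ; at 60.8°, h = 1.000, k = 2.050, so h·k = 2.050.

2.05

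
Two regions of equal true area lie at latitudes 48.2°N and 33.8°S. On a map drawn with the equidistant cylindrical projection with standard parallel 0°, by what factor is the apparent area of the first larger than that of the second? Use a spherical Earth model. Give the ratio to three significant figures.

1.25

For the equirectangular projection with φ₀ = 0 (plate carrée), h = 1 along meridians and k = sec φ along parallels.
Areal scale at 48.2°: h·k = 1.000 × 1.500 = 1.500.
Areal scale at 33.8°: h·k = 1.000 × 1.203 = 1.203.
Ratio = 1.500/1.203 ≈ 1.25.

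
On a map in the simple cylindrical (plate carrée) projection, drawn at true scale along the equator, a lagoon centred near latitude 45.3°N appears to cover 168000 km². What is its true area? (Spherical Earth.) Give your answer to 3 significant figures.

Plate carrée maps x = Rλ, y = Rφ. The meridian scale is h = 1 and the parallel scale is k = 1/cos φ = sec φ.
Areal scale = h·k = 1 × sec φ; at 45.3°, h = 1.000, k = 1.422, so h·k = 1.422.
True area = apparent / (areal scale) = 168000 / 1.422 ≈ 118000 km².

118000 km²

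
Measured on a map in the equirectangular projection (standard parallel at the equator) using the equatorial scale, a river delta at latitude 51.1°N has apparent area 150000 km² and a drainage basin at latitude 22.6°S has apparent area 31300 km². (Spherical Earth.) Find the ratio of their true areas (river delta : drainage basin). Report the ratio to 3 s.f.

3.26

Plate carrée has h = 1 and k = sec φ, giving areal scale sec φ; true area = (apparent area) · cos φ.
True area of river delta: 150000 × cos(51.1°) = 150000 × 0.6280 = 94190 km².
True area of drainage basin: 31300 × cos(22.6°) = 31300 × 0.9232 = 28900 km².
Ratio = 94190 / 28900 ≈ 3.26.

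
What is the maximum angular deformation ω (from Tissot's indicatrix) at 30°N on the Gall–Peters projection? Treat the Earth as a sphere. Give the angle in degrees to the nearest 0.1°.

23.1°

The Gall–Peters projection is cylindrical equal-area with φ₀ = 45°. Cylindrical equal-area (φ₀ = 45°): h = cos φ / cos 45° along meridians, k = cos 45° / cos φ along parallels; h·k = 1.
At 30°: h = 1.225, k = 0.8165; principal scales a = 1.225, b = 0.8165.
sin(ω/2) = (a − b)/(a + b) = 0.4082/2.041 = 0.2000, so ω = 2 arcsin(0.2000) ≈ 23.1°.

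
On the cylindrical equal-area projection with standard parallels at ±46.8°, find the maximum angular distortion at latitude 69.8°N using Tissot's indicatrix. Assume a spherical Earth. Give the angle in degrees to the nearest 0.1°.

72.9°

A cylindrical equal-area projection with standard parallel φ₀ has meridian scale h = cos φ / cos φ₀ and parallel scale k = cos φ₀ / cos φ (so areas are preserved, h·k = 1).
At 69.8°: h = 0.5044, k = 1.982; principal scales a = 1.982, b = 0.5044.
sin(ω/2) = (a − b)/(a + b) = 1.478/2.487 = 0.5943, so ω = 2 arcsin(0.5943) ≈ 72.9°.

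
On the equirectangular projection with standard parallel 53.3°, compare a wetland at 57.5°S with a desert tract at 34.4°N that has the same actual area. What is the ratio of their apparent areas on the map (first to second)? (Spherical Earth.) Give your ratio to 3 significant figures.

1.54

With standard parallel φ₀ = 53.3°, the equirectangular projection gives x = Rλ cos φ₀, y = Rφ, so h = 1 and k = cos 53.3° / cos φ.
Areal scale at 57.5°: h·k = 1.000 × 1.112 = 1.112.
Areal scale at 34.4°: h·k = 1.000 × 0.7243 = 0.7243.
Ratio = 1.112/0.7243 ≈ 1.54.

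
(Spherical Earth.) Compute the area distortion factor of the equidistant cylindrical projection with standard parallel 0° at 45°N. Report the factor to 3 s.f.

Plate carrée maps x = Rλ, y = Rφ. The meridian scale is h = 1 and the parallel scale is k = 1/cos φ = sec φ.
Areal scale = h·k = 1 × sec φ; at 45°, h = 1.000, k = 1.414, so h·k = 1.414.

1.41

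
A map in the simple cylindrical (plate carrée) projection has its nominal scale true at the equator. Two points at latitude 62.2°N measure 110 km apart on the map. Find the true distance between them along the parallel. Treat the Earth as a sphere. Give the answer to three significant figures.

In the plate carrée (x = Rλ, y = Rφ), meridians are true-scale (h = 1) and parallels are stretched by k = sec φ.
Along the parallel at 62.2°, map distances are exaggerated by k = sec 62.2° = 2.144.
True distance = 110 / 2.144 = 110 × cos 62.2° ≈ 51.3 km.

51.3 km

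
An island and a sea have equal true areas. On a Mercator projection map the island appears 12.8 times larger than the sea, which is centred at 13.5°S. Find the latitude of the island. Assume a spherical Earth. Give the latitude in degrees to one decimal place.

74.2°

On Mercator, (apparent₁)/(apparent₂) = sec²φ₁ / sec²φ₂ when true areas are equal.
cos²φ₂ / cos²φ₁ = 12.8  ⇒  cos φ₁ = cos 13.5° / √12.8 = 0.9724/3.578 = 0.2718.
φ₁ = arccos(0.2718) ≈ 74.2°.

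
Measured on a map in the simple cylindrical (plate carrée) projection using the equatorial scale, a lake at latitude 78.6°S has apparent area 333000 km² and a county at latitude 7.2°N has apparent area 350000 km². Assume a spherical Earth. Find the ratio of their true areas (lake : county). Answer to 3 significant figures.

Plate carrée has h = 1 and k = sec φ, giving areal scale sec φ; true area = (apparent area) · cos φ.
True area of lake: 333000 × cos(78.6°) = 333000 × 0.1977 = 65820 km².
True area of county: 350000 × cos(7.2°) = 350000 × 0.9921 = 347200 km².
Ratio = 65820 / 347200 ≈ 0.190.

0.190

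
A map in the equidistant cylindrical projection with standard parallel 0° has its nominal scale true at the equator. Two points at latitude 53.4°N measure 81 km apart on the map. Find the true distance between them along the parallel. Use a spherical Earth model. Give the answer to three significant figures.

Plate carrée maps x = Rλ, y = Rφ. The meridian scale is h = 1 and the parallel scale is k = 1/cos φ = sec φ.
Along the parallel at 53.4°, map distances are exaggerated by k = sec 53.4° = 1.677.
True distance = 81 / 1.677 = 81 × cos 53.4° ≈ 48.3 km.

48.3 km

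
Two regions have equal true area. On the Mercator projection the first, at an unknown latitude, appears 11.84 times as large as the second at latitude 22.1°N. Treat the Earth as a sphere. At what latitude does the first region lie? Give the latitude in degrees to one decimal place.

Mercator areal scale is sec²φ, so apparent-area ratio = sec²φ₁ / sec²φ₂ = cos²φ₂ / cos²φ₁.
cos²φ₂ / cos²φ₁ = 11.84  ⇒  cos φ₁ = cos 22.1° / √11.84 = 0.9265/3.441 = 0.2693.
φ₁ = arccos(0.2693) ≈ 74.4°.

74.4°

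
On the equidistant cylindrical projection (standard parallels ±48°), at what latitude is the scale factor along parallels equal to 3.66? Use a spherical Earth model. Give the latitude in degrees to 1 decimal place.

The equidistant cylindrical projection with φ₀ = 48° has h = 1 (meridians true) and k = cos φ₀ / cos φ along parallels.
k = cos φ₀ / cos φ = 3.66  ⇒  cos φ = cos 48° / 3.66 = 0.1828.
φ = arccos(0.1828) ≈ 79.5°.

79.5°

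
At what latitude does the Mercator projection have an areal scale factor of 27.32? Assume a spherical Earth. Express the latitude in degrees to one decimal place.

Mercator areal scale is sec²φ.
sec²φ = 27.32  ⇒  cos²φ = 0.03660  ⇒  cos φ = 0.1913.
φ = arccos(0.1913) ≈ 79.0°.

79.0°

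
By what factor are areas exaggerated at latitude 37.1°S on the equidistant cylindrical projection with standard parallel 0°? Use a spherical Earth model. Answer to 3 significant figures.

1.25

In the plate carrée (x = Rλ, y = Rφ), meridians are true-scale (h = 1) and parallels are stretched by k = sec φ.
Areal scale = h·k = 1 × sec φ; at 37.1°, h = 1.000, k = 1.254, so h·k = 1.254.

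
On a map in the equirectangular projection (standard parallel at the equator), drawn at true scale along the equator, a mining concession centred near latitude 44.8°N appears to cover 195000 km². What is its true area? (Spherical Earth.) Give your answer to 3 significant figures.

138000 km²

In the plate carrée (x = Rλ, y = Rφ), meridians are true-scale (h = 1) and parallels are stretched by k = sec φ.
Areal scale = h·k = 1 × sec φ; at 44.8°, h = 1.000, k = 1.409, so h·k = 1.409.
True area = apparent / (areal scale) = 195000 / 1.409 ≈ 138000 km².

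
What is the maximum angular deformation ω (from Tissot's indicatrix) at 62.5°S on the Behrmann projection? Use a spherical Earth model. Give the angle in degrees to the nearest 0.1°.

The Behrmann projection is cylindrical equal-area with φ₀ = 30°. A cylindrical equal-area projection with standard parallel φ₀ has meridian scale h = cos φ / cos φ₀ and parallel scale k = cos φ₀ / cos φ (so areas are preserved, h·k = 1).
At 62.5°: h = 0.5332, k = 1.876; principal scales a = 1.876, b = 0.5332.
sin(ω/2) = (a − b)/(a + b) = 1.342/2.409 = 0.5573, so ω = 2 arcsin(0.5573) ≈ 67.7°.

67.7°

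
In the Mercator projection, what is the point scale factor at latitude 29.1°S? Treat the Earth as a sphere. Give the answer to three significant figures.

Mercator is conformal, so the point scale is isotropic: h = k = sec φ = 1/cos φ.
k = 1/cos 29.1° = 1/0.8738 = 1.144.

1.14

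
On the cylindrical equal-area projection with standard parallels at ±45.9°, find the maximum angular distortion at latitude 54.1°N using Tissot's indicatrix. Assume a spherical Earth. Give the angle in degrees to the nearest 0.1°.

Cylindrical equal-area (φ₀ = 45.9°): h = cos φ / cos 45.9° along meridians, k = cos 45.9° / cos φ along parallels; h·k = 1.
At 54.1°: h = 0.8426, k = 1.187; principal scales a = 1.187, b = 0.8426.
sin(ω/2) = (a − b)/(a + b) = 0.3442/2.029 = 0.1696, so ω = 2 arcsin(0.1696) ≈ 19.5°.

19.5°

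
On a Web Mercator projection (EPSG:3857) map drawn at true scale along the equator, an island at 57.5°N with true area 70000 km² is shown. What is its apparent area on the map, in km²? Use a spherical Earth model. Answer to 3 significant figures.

242000 km²

The Mercator projection is conformal; its linear scale factor is the same in every direction and equals sec φ = 1/cos φ.
Areal scale = k² = sec²φ = 1/cos²(57.5°) = 1/0.5373² = 3.464.
Apparent area = 70000 × 3.464 ≈ 242000 km².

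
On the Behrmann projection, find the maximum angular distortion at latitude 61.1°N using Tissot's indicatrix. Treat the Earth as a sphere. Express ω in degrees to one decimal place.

The Behrmann projection is cylindrical equal-area with φ₀ = 30°. Cylindrical equal-area (φ₀ = 30°): h = cos φ / cos 30° along meridians, k = cos 30° / cos φ along parallels; h·k = 1.
At 61.1°: h = 0.5580, k = 1.792; principal scales a = 1.792, b = 0.5580.
sin(ω/2) = (a − b)/(a + b) = 1.234/2.350 = 0.5251, so ω = 2 arcsin(0.5251) ≈ 63.3°.

63.3°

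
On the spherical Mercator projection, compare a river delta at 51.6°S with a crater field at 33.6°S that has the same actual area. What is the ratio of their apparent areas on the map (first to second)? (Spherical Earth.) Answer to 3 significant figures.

Mercator areal scale is sec²φ.
At 51.6°: sec²(51.6°) = 1/0.6211² = 2.592.
At 33.6°: sec²(33.6°) = 1/0.8329² = 1.441.
Ratio = 2.592/1.441 = cos²(33.6°)/cos²(51.6°) ≈ 1.80.

1.80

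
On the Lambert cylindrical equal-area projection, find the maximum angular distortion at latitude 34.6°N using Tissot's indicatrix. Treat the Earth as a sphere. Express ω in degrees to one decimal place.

The Lambert cylindrical equal-area projection is the cylindrical equal-area projection with its standard parallel at the equator (φ₀ = 0). For cylindrical equal-area with standard parallel φ₀, h = cos φ / cos φ₀ and k = cos φ₀ / cos φ, so h·k = 1.
At 34.6°: h = 0.8231, k = 1.215; principal scales a = 1.215, b = 0.8231.
sin(ω/2) = (a − b)/(a + b) = 0.3917/2.038 = 0.1922, so ω = 2 arcsin(0.1922) ≈ 22.2°.

22.2°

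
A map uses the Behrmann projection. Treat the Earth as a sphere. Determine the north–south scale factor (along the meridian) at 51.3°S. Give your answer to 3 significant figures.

Behrmann is a cylindrical equal-area projection with standard parallels at ±30°. Cylindrical equal-area (φ₀ = 30°): h = cos φ / cos 30° along meridians, k = cos 30° / cos φ along parallels; h·k = 1.
h = cos 51.3° / cos 30° = 0.6252/0.8660 = 0.7220.

0.722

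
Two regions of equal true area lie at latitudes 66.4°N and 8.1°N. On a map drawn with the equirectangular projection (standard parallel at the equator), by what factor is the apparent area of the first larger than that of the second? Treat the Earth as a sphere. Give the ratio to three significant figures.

Plate carrée maps x = Rλ, y = Rφ. The meridian scale is h = 1 and the parallel scale is k = 1/cos φ = sec φ.
Areal scale at 66.4°: h·k = 1.000 × 2.498 = 2.498.
Areal scale at 8.1°: h·k = 1.000 × 1.010 = 1.010.
Ratio = 2.498/1.010 ≈ 2.47.

2.47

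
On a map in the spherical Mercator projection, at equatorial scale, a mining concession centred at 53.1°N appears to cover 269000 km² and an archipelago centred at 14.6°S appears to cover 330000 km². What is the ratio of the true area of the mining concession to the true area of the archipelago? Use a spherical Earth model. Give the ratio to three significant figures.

0.314

On Mercator the areal scale is sec²φ, so true area = apparent × cos²φ.
True area of mining concession: 269000 × cos²(53.1°) = 269000 × 0.3605 = 96980 km².
True area of archipelago: 330000 × cos²(14.6°) = 330000 × 0.9365 = 309000 km².
Ratio = 96980 / 309000 ≈ 0.314.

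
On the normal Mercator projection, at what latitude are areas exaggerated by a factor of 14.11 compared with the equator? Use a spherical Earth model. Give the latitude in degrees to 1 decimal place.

74.6°

Mercator areal scale is sec²φ.
sec²φ = 14.11  ⇒  cos²φ = 0.07087  ⇒  cos φ = 0.2662.
φ = arccos(0.2662) ≈ 74.6°.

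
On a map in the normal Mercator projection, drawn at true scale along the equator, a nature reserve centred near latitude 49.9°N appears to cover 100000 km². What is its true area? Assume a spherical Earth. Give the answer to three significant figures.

The Mercator projection is conformal; its linear scale factor is the same in every direction and equals sec φ = 1/cos φ.
Areal scale = k² = sec²φ = 1/cos²(49.9°) = 1/0.6441² = 2.410.
True area = apparent / (areal scale) = 100000 / 2.410 ≈ 41500 km².

41500 km²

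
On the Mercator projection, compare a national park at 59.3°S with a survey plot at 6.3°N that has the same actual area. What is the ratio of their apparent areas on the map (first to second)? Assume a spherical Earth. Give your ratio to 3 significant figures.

3.79

Mercator areal scale is sec²φ.
At 59.3°: sec²(59.3°) = 1/0.5105² = 3.837.
At 6.3°: sec²(6.3°) = 1/0.9940² = 1.012.
Ratio = 3.837/1.012 = cos²(6.3°)/cos²(59.3°) ≈ 3.79.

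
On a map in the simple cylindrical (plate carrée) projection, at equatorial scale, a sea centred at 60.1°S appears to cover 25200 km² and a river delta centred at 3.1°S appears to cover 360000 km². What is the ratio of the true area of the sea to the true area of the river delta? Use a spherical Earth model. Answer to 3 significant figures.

0.0349

Plate carrée has h = 1 and k = sec φ, giving areal scale sec φ; true area = (apparent area) · cos φ.
True area of sea: 25200 × cos(60.1°) = 25200 × 0.4985 = 12560 km².
True area of river delta: 360000 × cos(3.1°) = 360000 × 0.9985 = 359500 km².
Ratio = 12560 / 359500 ≈ 0.0349.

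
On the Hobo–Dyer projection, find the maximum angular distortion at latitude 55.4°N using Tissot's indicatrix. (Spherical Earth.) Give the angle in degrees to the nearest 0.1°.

37.6°

The Hobo–Dyer projection is cylindrical equal-area with φ₀ = 37.5°. For cylindrical equal-area with standard parallel φ₀, h = cos φ / cos φ₀ and k = cos φ₀ / cos φ, so h·k = 1.
At 55.4°: h = 0.7158, k = 1.397; principal scales a = 1.397, b = 0.7158.
sin(ω/2) = (a − b)/(a + b) = 0.6814/2.113 = 0.3225, so ω = 2 arcsin(0.3225) ≈ 37.6°.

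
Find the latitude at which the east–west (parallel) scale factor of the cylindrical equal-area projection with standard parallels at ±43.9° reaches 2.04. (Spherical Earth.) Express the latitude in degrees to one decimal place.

69.3°

For cylindrical equal-area with standard parallel φ₀, h = cos φ / cos φ₀ and k = cos φ₀ / cos φ, so h·k = 1.
k = cos φ₀ / cos φ = 2.04  ⇒  cos φ = cos 43.9° / 2.04 = 0.3532.
φ = arccos(0.3532) ≈ 69.3°.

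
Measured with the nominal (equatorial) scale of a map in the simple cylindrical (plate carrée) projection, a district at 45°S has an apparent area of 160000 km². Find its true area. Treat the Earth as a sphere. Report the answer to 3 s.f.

113000 km²

In the plate carrée (x = Rλ, y = Rφ), meridians are true-scale (h = 1) and parallels are stretched by k = sec φ.
Areal scale = h·k = 1 × sec φ; at 45°, h = 1.000, k = 1.414, so h·k = 1.414.
True area = apparent / (areal scale) = 160000 / 1.414 ≈ 113000 km².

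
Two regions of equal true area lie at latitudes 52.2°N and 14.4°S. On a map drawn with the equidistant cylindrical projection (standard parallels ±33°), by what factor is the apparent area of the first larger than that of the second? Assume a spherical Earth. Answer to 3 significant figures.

1.58

The equidistant cylindrical projection with φ₀ = 33° has h = 1 (meridians true) and k = cos φ₀ / cos φ along parallels.
Areal scale at 52.2°: h·k = 1.000 × 1.368 = 1.368.
Areal scale at 14.4°: h·k = 1.000 × 0.8659 = 0.8659.
Ratio = 1.368/0.8659 ≈ 1.58.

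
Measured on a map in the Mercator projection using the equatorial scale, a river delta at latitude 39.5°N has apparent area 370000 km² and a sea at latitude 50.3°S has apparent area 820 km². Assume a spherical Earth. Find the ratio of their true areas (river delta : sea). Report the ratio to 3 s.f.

658

Since Mercator area scale is 1/cos²φ, the true area equals the apparent area multiplied by cos²φ.
True area of river delta: 370000 × cos²(39.5°) = 370000 × 0.5954 = 220300 km².
True area of sea: 820 × cos²(50.3°) = 820 × 0.4080 = 334.6 km².
Ratio = 220300 / 334.6 ≈ 658.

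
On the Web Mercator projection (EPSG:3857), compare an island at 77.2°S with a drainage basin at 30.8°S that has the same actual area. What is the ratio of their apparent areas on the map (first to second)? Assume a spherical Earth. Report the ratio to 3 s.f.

Mercator areal scale is sec²φ.
At 77.2°: sec²(77.2°) = 1/0.2215² = 20.37.
At 30.8°: sec²(30.8°) = 1/0.8590² = 1.355.
Ratio = 20.37/1.355 = cos²(30.8°)/cos²(77.2°) ≈ 15.0.

15.0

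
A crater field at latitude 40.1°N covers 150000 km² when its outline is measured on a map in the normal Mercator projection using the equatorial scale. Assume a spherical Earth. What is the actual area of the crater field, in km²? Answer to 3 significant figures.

87800 km²

The Mercator projection is conformal; its linear scale factor is the same in every direction and equals sec φ = 1/cos φ.
Areal scale = k² = sec²φ = 1/cos²(40.1°) = 1/0.7649² = 1.709.
True area = apparent / (areal scale) = 150000 / 1.709 ≈ 87800 km².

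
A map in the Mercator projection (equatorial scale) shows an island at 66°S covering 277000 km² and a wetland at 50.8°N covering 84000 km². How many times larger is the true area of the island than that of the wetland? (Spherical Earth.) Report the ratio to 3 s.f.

1.37

On Mercator the areal scale is sec²φ, so true area = apparent × cos²φ.
True area of island: 277000 × cos²(66°) = 277000 × 0.1654 = 45830 km².
True area of wetland: 84000 × cos²(50.8°) = 84000 × 0.3995 = 33550 km².
Ratio = 45830 / 33550 ≈ 1.37.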